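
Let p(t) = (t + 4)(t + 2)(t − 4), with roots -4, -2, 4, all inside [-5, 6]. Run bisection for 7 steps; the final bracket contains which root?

4

t = 0.5 gives p = -39.375, negative; keep [0.5, 6]
t = 3.25 gives p = -28.546875, negative; keep [3.25, 6]
t = 4.625 gives p = 35.712891, positive; keep [3.25, 4.625]
t = 3.9375 gives p = -2.9456, negative; keep [3.9375, 4.625]
t = 4.28125 gives p = 14.6297, positive; keep [3.9375, 4.28125]
t = 4.109375 gives p = 5.4188, positive; keep [3.9375, 4.109375]
t = 4.0234375 gives p = 1.1327, positive; keep [3.9375, 4.0234375]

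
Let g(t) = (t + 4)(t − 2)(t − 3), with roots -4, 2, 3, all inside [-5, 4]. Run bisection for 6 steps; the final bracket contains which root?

t = -0.5 gives g = 30.625, positive; keep [-5, -0.5]
t = -2.75 gives g = 34.140625, positive; keep [-5, -2.75]
t = -3.875 gives g = 5.048828, positive; keep [-5, -3.875]
t = -4.4375 gives g = -20.947, negative; keep [-4.4375, -3.875]
t = -4.15625 gives g = -6.8837, negative; keep [-4.15625, -3.875]
t = -4.015625 gives g = -0.6594, negative; keep [-4.015625, -3.875]

-4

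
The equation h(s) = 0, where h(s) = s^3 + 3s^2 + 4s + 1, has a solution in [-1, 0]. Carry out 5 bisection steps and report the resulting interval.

m = -0.5, h(m) = -0.375 (−); new bracket [-0.5, 0]
m = -0.25, h(m) = 0.171875 (+); new bracket [-0.5, -0.25]
m = -0.375, h(m) = -0.130859 (−); new bracket [-0.375, -0.25]
m = -0.3125, h(m) = 0.0125 (+); new bracket [-0.375, -0.3125]
m = -0.34375, h(m) = -0.0611 (−); new bracket [-0.34375, -0.3125]

[-0.34375, -0.3125]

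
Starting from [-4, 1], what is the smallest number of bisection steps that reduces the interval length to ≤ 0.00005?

Width after n steps is 5/2^n. Need 2^n ≥ 5/0.00005 = 100000.
2^16 = 65536 < 100000 ≤ 2^17 = 131072, so n = 17.

17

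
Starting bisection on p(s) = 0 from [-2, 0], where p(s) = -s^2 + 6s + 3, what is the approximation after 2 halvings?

-0.5

p(-1) = -4 < 0, so the root lies in [-1, 0]
p(-0.5) = -0.25 < 0, so the root lies in [-0.5, 0]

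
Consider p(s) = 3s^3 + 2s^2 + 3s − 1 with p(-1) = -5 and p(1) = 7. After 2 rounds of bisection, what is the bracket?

s = 0 gives p = -1, negative; keep [0, 1]
s = 0.5 gives p = 1.375, positive; keep [0, 0.5]

[0, 0.5]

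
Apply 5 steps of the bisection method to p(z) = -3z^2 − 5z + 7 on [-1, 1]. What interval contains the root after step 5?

z = 0 gives p = 7, positive; keep [0, 1]
z = 0.5 gives p = 3.75, positive; keep [0.5, 1]
z = 0.75 gives p = 1.5625, positive; keep [0.75, 1]
z = 0.875 gives p = 0.3281, positive; keep [0.875, 1]
z = 0.9375 gives p = -0.3242, negative; keep [0.875, 0.9375]

[0.875, 0.9375]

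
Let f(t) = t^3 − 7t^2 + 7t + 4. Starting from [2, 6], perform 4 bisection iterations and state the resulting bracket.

midpoint 4: f = -16 < 0 → [4, 6]
midpoint 5: f = -11 < 0 → [5, 6]
midpoint 5.5: f = -2.875 < 0 → [5.5, 6]
midpoint 5.75: f = 2.9219 > 0 → [5.5, 5.75]

[5.5, 5.75]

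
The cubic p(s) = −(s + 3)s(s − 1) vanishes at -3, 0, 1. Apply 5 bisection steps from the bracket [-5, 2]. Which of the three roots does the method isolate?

-3

p(-1.5) = -5.625 < 0, so the root lies in [-5, -1.5]
p(-3.25) = 3.453125 > 0, so the root lies in [-3.25, -1.5]
p(-2.375) = -5.009766 < 0, so the root lies in [-3.25, -2.375]
p(-2.8125) = -2.0105 < 0, so the root lies in [-3.25, -2.8125]
p(-3.03125) = 0.3819 > 0, so the root lies in [-3.03125, -2.8125]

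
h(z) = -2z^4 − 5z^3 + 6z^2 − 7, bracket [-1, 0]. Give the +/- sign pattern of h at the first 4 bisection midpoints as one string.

midpoint -0.5: h = -5 < 0 → [-1, -0.5]
midpoint -0.75: h = -2.148438 < 0 → [-1, -0.75]
midpoint -0.875: h = -0.229004 < 0 → [-1, -0.875]
midpoint -0.9375: h = 0.8484 > 0 → [-0.9375, -0.875]

---+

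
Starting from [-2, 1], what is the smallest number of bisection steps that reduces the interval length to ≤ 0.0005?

Width after n steps is 3/2^n. Need 2^n ≥ 3/0.0005 = 6000.
2^12 = 4096 < 6000 ≤ 2^13 = 8192, so n = 13.

13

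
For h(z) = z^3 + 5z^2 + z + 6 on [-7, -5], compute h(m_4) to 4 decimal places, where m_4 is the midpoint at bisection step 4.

-2.4082

z = -6 gives h = -36, negative; keep [-6, -5]
z = -5.5 gives h = -14.625, negative; keep [-5.5, -5]
z = -5.25 gives h = -6.140625, negative; keep [-5.25, -5]
z = -5.125 gives h = -2.4082, negative; keep [-5.125, -5]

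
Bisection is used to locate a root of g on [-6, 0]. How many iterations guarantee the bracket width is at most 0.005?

11

Width after n steps is 6/2^n. Need 2^n ≥ 6/0.005 = 1200.
2^10 = 1024 < 1200 ≤ 2^11 = 2048, so n = 11.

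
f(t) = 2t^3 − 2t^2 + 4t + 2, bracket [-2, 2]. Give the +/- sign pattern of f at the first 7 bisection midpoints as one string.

+--++--

midpoint 0: f = 2 > 0 → [-2, 0]
midpoint -1: f = -6 < 0 → [-1, 0]
midpoint -0.5: f = -0.75 < 0 → [-0.5, 0]
midpoint -0.25: f = 0.8438 > 0 → [-0.5, -0.25]
midpoint -0.375: f = 0.1133 > 0 → [-0.5, -0.375]
midpoint -0.4375: f = -0.3003 < 0 → [-0.4375, -0.375]
midpoint -0.40625: f = -0.0892 < 0 → [-0.40625, -0.375]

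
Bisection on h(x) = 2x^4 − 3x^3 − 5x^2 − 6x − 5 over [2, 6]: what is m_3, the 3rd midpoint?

2.5

m = 4, h(m) = 211 (+); new bracket [2, 4]
m = 3, h(m) = 13 (+); new bracket [2, 3]
m = 2.5, h(m) = -20 (−); new bracket [2.5, 3]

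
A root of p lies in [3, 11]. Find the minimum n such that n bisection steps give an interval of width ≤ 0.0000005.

24

Width after n steps is 8/2^n. Need 2^n ≥ 8/0.0000005 = 16000000.
2^23 = 8388608 < 16000000 ≤ 2^24 = 16777216, so n = 24.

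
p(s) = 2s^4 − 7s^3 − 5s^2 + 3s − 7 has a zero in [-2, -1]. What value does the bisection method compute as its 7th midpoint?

midpoint -1.5: p = 11 > 0 → [-1.5, -1]
midpoint -1.25: p = -0.007812 < 0 → [-1.5, -1.25]
midpoint -1.375: p = 4.768066 > 0 → [-1.375, -1.25]
midpoint -1.3125: p = 2.2112 > 0 → [-1.3125, -1.25]
midpoint -1.28125: p = 1.0611 > 0 → [-1.28125, -1.25]
midpoint -1.265625: p = 0.5167 > 0 → [-1.265625, -1.25]
midpoint -1.2578125: p = 0.252 > 0 → [-1.2578125, -1.25]

-1.2578125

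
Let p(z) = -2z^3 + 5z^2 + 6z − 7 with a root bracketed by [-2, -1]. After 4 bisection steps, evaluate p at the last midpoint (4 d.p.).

midpoint -1.5: p = 2 > 0 → [-1.5, -1]
midpoint -1.25: p = -2.78125 < 0 → [-1.5, -1.25]
midpoint -1.375: p = -0.597656 < 0 → [-1.5, -1.375]
midpoint -1.4375: p = 0.6479 > 0 → [-1.4375, -1.375]

0.6479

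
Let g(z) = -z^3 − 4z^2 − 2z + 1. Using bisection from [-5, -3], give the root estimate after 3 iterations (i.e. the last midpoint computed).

g(-4) = 9 > 0, so the root lies in [-4, -3]
g(-3.5) = 1.875 > 0, so the root lies in [-3.5, -3]
g(-3.25) = -0.421875 < 0, so the root lies in [-3.5, -3.25]

-3.25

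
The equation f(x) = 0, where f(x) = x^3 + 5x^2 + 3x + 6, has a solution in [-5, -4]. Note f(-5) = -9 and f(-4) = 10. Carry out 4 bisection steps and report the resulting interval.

x = -4.5 gives f = 2.625, positive; keep [-5, -4.5]
x = -4.75 gives f = -2.609375, negative; keep [-4.75, -4.5]
x = -4.625 gives f = 0.146484, positive; keep [-4.75, -4.625]
x = -4.6875 gives f = -1.196, negative; keep [-4.6875, -4.625]

[-4.6875, -4.625]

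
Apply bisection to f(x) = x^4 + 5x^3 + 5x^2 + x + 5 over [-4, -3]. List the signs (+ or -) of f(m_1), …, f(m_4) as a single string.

-++-

f(-3.5) = -1.5625 < 0, so the root lies in [-4, -3.5]
f(-3.75) = 5.644531 > 0, so the root lies in [-3.75, -3.5]
f(-3.625) = 1.580322 > 0, so the root lies in [-3.625, -3.5]
f(-3.5625) = -0.0993 < 0, so the root lies in [-3.625, -3.5625]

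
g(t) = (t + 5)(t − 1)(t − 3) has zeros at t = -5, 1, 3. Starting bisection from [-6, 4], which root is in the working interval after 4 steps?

m = -1, g(m) = 32 (+); new bracket [-6, -1]
m = -3.5, g(m) = 43.875 (+); new bracket [-6, -3.5]
m = -4.75, g(m) = 11.140625 (+); new bracket [-6, -4.75]
m = -5.375, g(m) = -20.0215 (−); new bracket [-5.375, -4.75]

-5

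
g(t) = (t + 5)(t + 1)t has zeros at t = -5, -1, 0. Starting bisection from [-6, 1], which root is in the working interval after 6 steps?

-5

g(-2.5) = 9.375 > 0, so the root lies in [-6, -2.5]
g(-4.25) = 10.359375 > 0, so the root lies in [-6, -4.25]
g(-5.125) = -2.642578 < 0, so the root lies in [-5.125, -4.25]
g(-4.6875) = 5.4016 > 0, so the root lies in [-5.125, -4.6875]
g(-4.90625) = 1.7967 > 0, so the root lies in [-5.125, -4.90625]
g(-5.015625) = -0.3147 < 0, so the root lies in [-5.015625, -4.90625]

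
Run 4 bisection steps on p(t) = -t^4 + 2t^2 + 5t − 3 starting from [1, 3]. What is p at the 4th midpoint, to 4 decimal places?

1.0466

midpoint 2: p = -1 < 0 → [1, 2]
midpoint 1.5: p = 3.9375 > 0 → [1.5, 2]
midpoint 1.75: p = 2.496094 > 0 → [1.75, 2]
midpoint 1.875: p = 1.0466 > 0 → [1.875, 2]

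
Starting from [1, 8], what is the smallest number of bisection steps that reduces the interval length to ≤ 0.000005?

Width after n steps is 7/2^n. Need 2^n ≥ 7/0.000005 = 1400000.
2^20 = 1048576 < 1400000 ≤ 2^21 = 2097152, so n = 21.

21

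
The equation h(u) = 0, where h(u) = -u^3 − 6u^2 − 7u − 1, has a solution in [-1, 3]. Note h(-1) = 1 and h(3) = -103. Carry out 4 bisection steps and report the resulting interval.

m = 1, h(m) = -15 (−); new bracket [-1, 1]
m = 0, h(m) = -1 (−); new bracket [-1, 0]
m = -0.5, h(m) = 1.125 (+); new bracket [-0.5, 0]
m = -0.25, h(m) = 0.3906 (+); new bracket [-0.25, 0]

[-0.25, 0]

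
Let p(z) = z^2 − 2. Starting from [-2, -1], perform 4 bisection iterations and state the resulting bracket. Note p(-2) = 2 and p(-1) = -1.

[-1.4375, -1.375]

m = -1.5, p(m) = 0.25 (+); new bracket [-1.5, -1]
m = -1.25, p(m) = -0.4375 (−); new bracket [-1.5, -1.25]
m = -1.375, p(m) = -0.109375 (−); new bracket [-1.5, -1.375]
m = -1.4375, p(m) = 0.0664 (+); new bracket [-1.4375, -1.375]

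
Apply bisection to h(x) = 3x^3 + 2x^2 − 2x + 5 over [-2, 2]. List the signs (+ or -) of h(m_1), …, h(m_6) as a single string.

m = 0, h(m) = 5 (+); new bracket [-2, 0]
m = -1, h(m) = 6 (+); new bracket [-2, -1]
m = -1.5, h(m) = 2.375 (+); new bracket [-2, -1.5]
m = -1.75, h(m) = -1.4531 (−); new bracket [-1.75, -1.5]
m = -1.625, h(m) = 0.6582 (+); new bracket [-1.75, -1.625]
m = -1.6875, h(m) = -0.3459 (−); new bracket [-1.6875, -1.625]

+++-+-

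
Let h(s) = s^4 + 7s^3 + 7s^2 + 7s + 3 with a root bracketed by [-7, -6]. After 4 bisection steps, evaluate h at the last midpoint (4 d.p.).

8.9456

h(-6.5) = 115.9375 > 0, so the root lies in [-6.5, -6]
h(-6.25) = 49.582031 > 0, so the root lies in [-6.25, -6]
h(-6.125) = 21.674072 > 0, so the root lies in [-6.125, -6]
h(-6.0625) = 8.9456 > 0, so the root lies in [-6.0625, -6]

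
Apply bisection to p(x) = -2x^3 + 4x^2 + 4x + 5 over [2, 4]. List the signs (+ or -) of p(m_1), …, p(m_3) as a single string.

-++

m = 3, p(m) = -1 (−); new bracket [2, 3]
m = 2.5, p(m) = 8.75 (+); new bracket [2.5, 3]
m = 2.75, p(m) = 4.65625 (+); new bracket [2.75, 3]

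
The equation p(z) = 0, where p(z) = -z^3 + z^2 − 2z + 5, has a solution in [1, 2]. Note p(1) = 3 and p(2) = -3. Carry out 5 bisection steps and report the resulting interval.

midpoint 1.5: p = 0.875 > 0 → [1.5, 2]
midpoint 1.75: p = -0.796875 < 0 → [1.5, 1.75]
midpoint 1.625: p = 0.099609 > 0 → [1.625, 1.75]
midpoint 1.6875: p = -0.3328 < 0 → [1.625, 1.6875]
midpoint 1.65625: p = -0.1127 < 0 → [1.625, 1.65625]

[1.625, 1.65625]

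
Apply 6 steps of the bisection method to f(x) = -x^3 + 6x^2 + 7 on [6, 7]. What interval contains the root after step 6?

[6.171875, 6.1875]

midpoint 6.5: f = -14.125 < 0 → [6, 6.5]
midpoint 6.25: f = -2.765625 < 0 → [6, 6.25]
midpoint 6.125: f = 2.310547 > 0 → [6.125, 6.25]
midpoint 6.1875: f = -0.1785 < 0 → [6.125, 6.1875]
midpoint 6.15625: f = 1.0782 > 0 → [6.15625, 6.1875]
midpoint 6.171875: f = 0.4529 > 0 → [6.171875, 6.1875]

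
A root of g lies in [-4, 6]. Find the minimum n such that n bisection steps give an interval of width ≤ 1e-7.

27

Width after n steps is 10/2^n. Need 2^n ≥ 10/1e-7 = 100000000.
2^26 = 67108864 < 100000000 ≤ 2^27 = 134217728, so n = 27.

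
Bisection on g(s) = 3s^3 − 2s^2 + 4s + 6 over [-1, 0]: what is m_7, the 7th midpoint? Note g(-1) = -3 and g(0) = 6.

-0.8046875

m = -0.5, g(m) = 3.125 (+); new bracket [-1, -0.5]
m = -0.75, g(m) = 0.609375 (+); new bracket [-1, -0.75]
m = -0.875, g(m) = -1.041016 (−); new bracket [-0.875, -0.75]
m = -0.8125, g(m) = -0.1794 (−); new bracket [-0.8125, -0.75]
m = -0.78125, g(m) = 0.2238 (+); new bracket [-0.8125, -0.78125]
m = -0.796875, g(m) = 0.0244 (+); new bracket [-0.8125, -0.796875]
m = -0.8046875, g(m) = -0.077 (−); new bracket [-0.8046875, -0.796875]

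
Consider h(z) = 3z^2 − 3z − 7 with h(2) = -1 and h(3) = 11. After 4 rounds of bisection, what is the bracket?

midpoint 2.5: h = 4.25 > 0 → [2, 2.5]
midpoint 2.25: h = 1.4375 > 0 → [2, 2.25]
midpoint 2.125: h = 0.171875 > 0 → [2, 2.125]
midpoint 2.0625: h = -0.4258 < 0 → [2.0625, 2.125]

[2.0625, 2.125]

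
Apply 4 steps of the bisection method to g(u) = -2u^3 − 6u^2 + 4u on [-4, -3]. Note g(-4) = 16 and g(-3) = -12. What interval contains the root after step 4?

u = -3.5 gives g = -1.75, negative; keep [-4, -3.5]
u = -3.75 gives g = 6.09375, positive; keep [-3.75, -3.5]
u = -3.625 gives g = 1.925781, positive; keep [-3.625, -3.5]
u = -3.5625 gives g = 0.0278, positive; keep [-3.5625, -3.5]

[-3.5625, -3.5]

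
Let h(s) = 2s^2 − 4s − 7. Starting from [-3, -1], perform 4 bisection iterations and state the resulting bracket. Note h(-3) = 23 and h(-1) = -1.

midpoint -2: h = 9 > 0 → [-2, -1]
midpoint -1.5: h = 3.5 > 0 → [-1.5, -1]
midpoint -1.25: h = 1.125 > 0 → [-1.25, -1]
midpoint -1.125: h = 0.0312 > 0 → [-1.125, -1]

[-1.125, -1]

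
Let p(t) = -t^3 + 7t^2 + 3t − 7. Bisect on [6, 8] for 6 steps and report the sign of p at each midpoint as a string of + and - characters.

m = 7, p(m) = 14 (+); new bracket [7, 8]
m = 7.5, p(m) = -12.625 (−); new bracket [7, 7.5]
m = 7.25, p(m) = 1.609375 (+); new bracket [7.25, 7.5]
m = 7.375, p(m) = -5.2715 (−); new bracket [7.25, 7.375]
m = 7.3125, p(m) = -1.7727 (−); new bracket [7.25, 7.3125]
m = 7.28125, p(m) = -0.0672 (−); new bracket [7.25, 7.28125]

+-+---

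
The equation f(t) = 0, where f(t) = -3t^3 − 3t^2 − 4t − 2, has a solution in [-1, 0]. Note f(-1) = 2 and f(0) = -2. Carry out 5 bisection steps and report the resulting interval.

[-0.625, -0.59375]

t = -0.5 gives f = -0.375, negative; keep [-1, -0.5]
t = -0.75 gives f = 0.578125, positive; keep [-0.75, -0.5]
t = -0.625 gives f = 0.060547, positive; keep [-0.625, -0.5]
t = -0.5625 gives f = -0.1653, negative; keep [-0.625, -0.5625]
t = -0.59375 gives f = -0.0547, negative; keep [-0.625, -0.59375]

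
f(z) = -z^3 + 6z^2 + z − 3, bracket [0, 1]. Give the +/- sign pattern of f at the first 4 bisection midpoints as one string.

m = 0.5, f(m) = -1.125 (−); new bracket [0.5, 1]
m = 0.75, f(m) = 0.703125 (+); new bracket [0.5, 0.75]
m = 0.625, f(m) = -0.275391 (−); new bracket [0.625, 0.75]
m = 0.6875, f(m) = 0.1985 (+); new bracket [0.625, 0.6875]

-+-+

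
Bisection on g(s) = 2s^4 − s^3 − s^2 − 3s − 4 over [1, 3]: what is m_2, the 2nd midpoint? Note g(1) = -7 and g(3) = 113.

g(2) = 10 > 0, so the root lies in [1, 2]
g(1.5) = -4 < 0, so the root lies in [1.5, 2]

1.5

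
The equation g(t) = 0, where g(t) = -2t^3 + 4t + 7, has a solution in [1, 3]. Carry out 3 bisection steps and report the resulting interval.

midpoint 2: g = -1 < 0 → [1, 2]
midpoint 1.5: g = 6.25 > 0 → [1.5, 2]
midpoint 1.75: g = 3.28125 > 0 → [1.75, 2]

[1.75, 2]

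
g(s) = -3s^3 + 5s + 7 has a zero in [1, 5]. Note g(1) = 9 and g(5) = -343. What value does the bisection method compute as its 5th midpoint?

s = 3 gives g = -59, negative; keep [1, 3]
s = 2 gives g = -7, negative; keep [1, 2]
s = 1.5 gives g = 4.375, positive; keep [1.5, 2]
s = 1.75 gives g = -0.3281, negative; keep [1.5, 1.75]
s = 1.625 gives g = 2.252, positive; keep [1.625, 1.75]

1.625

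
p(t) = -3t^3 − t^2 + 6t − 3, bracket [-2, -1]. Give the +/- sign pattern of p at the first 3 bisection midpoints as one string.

--+

m = -1.5, p(m) = -4.125 (−); new bracket [-2, -1.5]
m = -1.75, p(m) = -0.484375 (−); new bracket [-2, -1.75]
m = -1.875, p(m) = 2.009766 (+); new bracket [-1.875, -1.75]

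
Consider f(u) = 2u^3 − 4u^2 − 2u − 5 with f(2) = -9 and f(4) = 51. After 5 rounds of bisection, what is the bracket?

[2.6875, 2.75]

midpoint 3: f = 7 > 0 → [2, 3]
midpoint 2.5: f = -3.75 < 0 → [2.5, 3]
midpoint 2.75: f = 0.84375 > 0 → [2.5, 2.75]
midpoint 2.625: f = -1.6367 < 0 → [2.625, 2.75]
midpoint 2.6875: f = -0.4438 < 0 → [2.6875, 2.75]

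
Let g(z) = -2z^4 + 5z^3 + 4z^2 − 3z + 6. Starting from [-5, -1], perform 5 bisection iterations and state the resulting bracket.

g(-3) = -246 < 0, so the root lies in [-3, -1]
g(-2) = -44 < 0, so the root lies in [-2, -1]
g(-1.5) = -7.5 < 0, so the root lies in [-1.5, -1]
g(-1.25) = 1.3516 > 0, so the root lies in [-1.5, -1.25]
g(-1.375) = -2.4595 < 0, so the root lies in [-1.375, -1.25]

[-1.375, -1.25]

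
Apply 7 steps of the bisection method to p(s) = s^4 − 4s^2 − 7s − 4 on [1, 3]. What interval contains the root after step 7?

[2.671875, 2.6875]

m = 2, p(m) = -18 (−); new bracket [2, 3]
m = 2.5, p(m) = -7.4375 (−); new bracket [2.5, 3]
m = 2.75, p(m) = 3.691406 (+); new bracket [2.5, 2.75]
m = 2.625, p(m) = -2.4568 (−); new bracket [2.625, 2.75]
m = 2.6875, p(m) = 0.4636 (+); new bracket [2.625, 2.6875]
m = 2.65625, p(m) = -1.034 (−); new bracket [2.65625, 2.6875]
m = 2.671875, p(m) = -0.2947 (−); new bracket [2.671875, 2.6875]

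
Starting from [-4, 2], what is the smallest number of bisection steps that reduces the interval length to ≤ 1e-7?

Width after n steps is 6/2^n. Need 2^n ≥ 6/1e-7 = 60000000.
2^25 = 33554432 < 60000000 ≤ 2^26 = 67108864, so n = 26.

26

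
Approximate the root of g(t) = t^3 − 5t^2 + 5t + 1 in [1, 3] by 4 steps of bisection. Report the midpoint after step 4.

1.625

midpoint 2: g = -1 < 0 → [1, 2]
midpoint 1.5: g = 0.625 > 0 → [1.5, 2]
midpoint 1.75: g = -0.203125 < 0 → [1.5, 1.75]
midpoint 1.625: g = 0.2129 > 0 → [1.625, 1.75]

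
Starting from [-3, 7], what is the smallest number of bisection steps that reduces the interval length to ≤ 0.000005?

21

Width after n steps is 10/2^n. Need 2^n ≥ 10/0.000005 = 2000000.
2^20 = 1048576 < 2000000 ≤ 2^21 = 2097152, so n = 21.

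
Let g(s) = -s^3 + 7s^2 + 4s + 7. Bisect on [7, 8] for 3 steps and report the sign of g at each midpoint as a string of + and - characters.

g(7.5) = 8.875 > 0, so the root lies in [7.5, 8]
g(7.75) = -7.046875 < 0, so the root lies in [7.5, 7.75]
g(7.625) = 1.162109 > 0, so the root lies in [7.625, 7.75]

+-+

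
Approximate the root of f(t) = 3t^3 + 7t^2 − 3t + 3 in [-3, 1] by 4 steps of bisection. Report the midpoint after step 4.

-2.75

m = -1, f(m) = 10 (+); new bracket [-3, -1]
m = -2, f(m) = 13 (+); new bracket [-3, -2]
m = -2.5, f(m) = 7.375 (+); new bracket [-3, -2.5]
m = -2.75, f(m) = 1.7969 (+); new bracket [-3, -2.75]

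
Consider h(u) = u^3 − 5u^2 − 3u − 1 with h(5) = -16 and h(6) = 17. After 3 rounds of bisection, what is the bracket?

u = 5.5 gives h = -2.375, negative; keep [5.5, 6]
u = 5.75 gives h = 6.546875, positive; keep [5.5, 5.75]
u = 5.625 gives h = 1.900391, positive; keep [5.5, 5.625]

[5.5, 5.625]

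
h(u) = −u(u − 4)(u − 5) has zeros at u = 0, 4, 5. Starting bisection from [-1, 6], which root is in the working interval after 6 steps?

u = 2.5 gives h = -9.375, negative; keep [-1, 2.5]
u = 0.75 gives h = -10.359375, negative; keep [-1, 0.75]
u = -0.125 gives h = 2.642578, positive; keep [-0.125, 0.75]
u = 0.3125 gives h = -5.4016, negative; keep [-0.125, 0.3125]
u = 0.09375 gives h = -1.7967, negative; keep [-0.125, 0.09375]
u = -0.015625 gives h = 0.3147, positive; keep [-0.015625, 0.09375]

0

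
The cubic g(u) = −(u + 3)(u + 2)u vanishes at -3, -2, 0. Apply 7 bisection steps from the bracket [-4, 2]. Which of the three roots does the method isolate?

0

g(-1) = 2 > 0, so the root lies in [-1, 2]
g(0.5) = -4.375 < 0, so the root lies in [-1, 0.5]
g(-0.25) = 1.203125 > 0, so the root lies in [-0.25, 0.5]
g(0.125) = -0.8301 < 0, so the root lies in [-0.25, 0.125]
g(-0.0625) = 0.3557 > 0, so the root lies in [-0.0625, 0.125]
g(0.03125) = -0.1924 < 0, so the root lies in [-0.0625, 0.03125]
g(-0.015625) = 0.0925 > 0, so the root lies in [-0.015625, 0.03125]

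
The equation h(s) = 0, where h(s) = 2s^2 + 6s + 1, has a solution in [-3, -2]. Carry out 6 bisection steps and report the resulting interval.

midpoint -2.5: h = -1.5 < 0 → [-3, -2.5]
midpoint -2.75: h = -0.375 < 0 → [-3, -2.75]
midpoint -2.875: h = 0.28125 > 0 → [-2.875, -2.75]
midpoint -2.8125: h = -0.0547 < 0 → [-2.875, -2.8125]
midpoint -2.84375: h = 0.1113 > 0 → [-2.84375, -2.8125]
midpoint -2.828125: h = 0.0278 > 0 → [-2.828125, -2.8125]

[-2.828125, -2.8125]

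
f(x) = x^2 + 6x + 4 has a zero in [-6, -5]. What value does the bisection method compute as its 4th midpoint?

f(-5.5) = 1.25 > 0, so the root lies in [-5.5, -5]
f(-5.25) = 0.0625 > 0, so the root lies in [-5.25, -5]
f(-5.125) = -0.484375 < 0, so the root lies in [-5.25, -5.125]
f(-5.1875) = -0.2148 < 0, so the root lies in [-5.25, -5.1875]

-5.1875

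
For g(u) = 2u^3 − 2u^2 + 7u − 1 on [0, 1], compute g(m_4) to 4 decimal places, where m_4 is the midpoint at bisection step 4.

u = 0.5 gives g = 2.25, positive; keep [0, 0.5]
u = 0.25 gives g = 0.65625, positive; keep [0, 0.25]
u = 0.125 gives g = -0.152344, negative; keep [0.125, 0.25]
u = 0.1875 gives g = 0.2554, positive; keep [0.125, 0.1875]

0.2554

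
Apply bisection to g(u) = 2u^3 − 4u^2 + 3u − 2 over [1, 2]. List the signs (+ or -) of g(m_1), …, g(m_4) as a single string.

midpoint 1.5: g = 0.25 > 0 → [1, 1.5]
midpoint 1.25: g = -0.59375 < 0 → [1.25, 1.5]
midpoint 1.375: g = -0.238281 < 0 → [1.375, 1.5]
midpoint 1.4375: g = -0.0122 < 0 → [1.4375, 1.5]

+---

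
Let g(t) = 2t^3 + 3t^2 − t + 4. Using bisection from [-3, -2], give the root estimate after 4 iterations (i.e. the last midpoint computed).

m = -2.5, g(m) = -6 (−); new bracket [-2.5, -2]
m = -2.25, g(m) = -1.34375 (−); new bracket [-2.25, -2]
m = -2.125, g(m) = 0.480469 (+); new bracket [-2.25, -2.125]
m = -2.1875, g(m) = -0.3921 (−); new bracket [-2.1875, -2.125]

-2.1875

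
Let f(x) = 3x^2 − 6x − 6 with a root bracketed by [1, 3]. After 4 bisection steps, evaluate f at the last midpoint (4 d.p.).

m = 2, f(m) = -6 (−); new bracket [2, 3]
m = 2.5, f(m) = -2.25 (−); new bracket [2.5, 3]
m = 2.75, f(m) = 0.1875 (+); new bracket [2.5, 2.75]
m = 2.625, f(m) = -1.0781 (−); new bracket [2.625, 2.75]

-1.0781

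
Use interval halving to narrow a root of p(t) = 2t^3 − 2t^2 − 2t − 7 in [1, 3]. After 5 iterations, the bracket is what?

midpoint 2: p = -3 < 0 → [2, 3]
midpoint 2.5: p = 6.75 > 0 → [2, 2.5]
midpoint 2.25: p = 1.15625 > 0 → [2, 2.25]
midpoint 2.125: p = -1.0898 < 0 → [2.125, 2.25]
midpoint 2.1875: p = -0.0103 < 0 → [2.1875, 2.25]

[2.1875, 2.25]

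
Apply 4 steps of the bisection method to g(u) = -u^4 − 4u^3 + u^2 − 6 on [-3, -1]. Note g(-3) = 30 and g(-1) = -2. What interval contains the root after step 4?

g(-2) = 14 > 0, so the root lies in [-2, -1]
g(-1.5) = 4.6875 > 0, so the root lies in [-1.5, -1]
g(-1.25) = 0.933594 > 0, so the root lies in [-1.25, -1]
g(-1.125) = -0.6409 < 0, so the root lies in [-1.25, -1.125]

[-1.25, -1.125]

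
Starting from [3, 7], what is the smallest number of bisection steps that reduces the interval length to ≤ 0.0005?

13

Width after n steps is 4/2^n. Need 2^n ≥ 4/0.0005 = 8000.
2^12 = 4096 < 8000 ≤ 2^13 = 8192, so n = 13.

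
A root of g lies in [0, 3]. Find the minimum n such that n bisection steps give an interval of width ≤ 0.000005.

Width after n steps is 3/2^n. Need 2^n ≥ 3/0.000005 = 600000.
2^19 = 524288 < 600000 ≤ 2^20 = 1048576, so n = 20.

20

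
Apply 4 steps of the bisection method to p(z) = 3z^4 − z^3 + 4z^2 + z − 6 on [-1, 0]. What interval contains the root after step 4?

[-1, -0.9375]

m = -0.5, p(m) = -5.1875 (−); new bracket [-1, -0.5]
m = -0.75, p(m) = -3.128906 (−); new bracket [-1, -0.75]
m = -0.875, p(m) = -1.384033 (−); new bracket [-1, -0.875]
m = -0.9375, p(m) = -0.2805 (−); new bracket [-1, -0.9375]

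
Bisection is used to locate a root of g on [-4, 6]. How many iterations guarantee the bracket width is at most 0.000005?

21

Width after n steps is 10/2^n. Need 2^n ≥ 10/0.000005 = 2000000.
2^20 = 1048576 < 2000000 ≤ 2^21 = 2097152, so n = 21.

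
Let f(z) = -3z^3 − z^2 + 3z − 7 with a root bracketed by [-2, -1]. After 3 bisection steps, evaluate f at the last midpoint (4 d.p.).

m = -1.5, f(m) = -3.625 (−); new bracket [-2, -1.5]
m = -1.75, f(m) = 0.765625 (+); new bracket [-1.75, -1.5]
m = -1.625, f(m) = -1.642578 (−); new bracket [-1.75, -1.625]

-1.6426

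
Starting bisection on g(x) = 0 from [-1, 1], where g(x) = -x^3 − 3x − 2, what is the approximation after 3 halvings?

m = 0, g(m) = -2 (−); new bracket [-1, 0]
m = -0.5, g(m) = -0.375 (−); new bracket [-1, -0.5]
m = -0.75, g(m) = 0.671875 (+); new bracket [-0.75, -0.5]

-0.75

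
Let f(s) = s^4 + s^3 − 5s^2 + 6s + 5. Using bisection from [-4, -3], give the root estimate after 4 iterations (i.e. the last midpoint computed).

-3.0625

f(-3.5) = 29.9375 > 0, so the root lies in [-3.5, -3]
f(-3.25) = 9.925781 > 0, so the root lies in [-3.25, -3]
f(-3.125) = 2.271729 > 0, so the root lies in [-3.125, -3]
f(-3.0625) = -1.0285 < 0, so the root lies in [-3.125, -3.0625]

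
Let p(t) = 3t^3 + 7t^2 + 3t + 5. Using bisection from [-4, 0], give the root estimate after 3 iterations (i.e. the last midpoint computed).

-2.5

midpoint -2: p = 3 > 0 → [-4, -2]
midpoint -3: p = -22 < 0 → [-3, -2]
midpoint -2.5: p = -5.625 < 0 → [-2.5, -2]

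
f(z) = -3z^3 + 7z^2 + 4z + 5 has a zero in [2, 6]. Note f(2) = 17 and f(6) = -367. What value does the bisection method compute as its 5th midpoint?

2.875

f(4) = -59 < 0, so the root lies in [2, 4]
f(3) = -1 < 0, so the root lies in [2, 3]
f(2.5) = 11.875 > 0, so the root lies in [2.5, 3]
f(2.75) = 6.5469 > 0, so the root lies in [2.75, 3]
f(2.875) = 3.0684 > 0, so the root lies in [2.875, 3]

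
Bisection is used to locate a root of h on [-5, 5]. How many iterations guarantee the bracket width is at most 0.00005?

18

Width after n steps is 10/2^n. Need 2^n ≥ 10/0.00005 = 200000.
2^17 = 131072 < 200000 ≤ 2^18 = 262144, so n = 18.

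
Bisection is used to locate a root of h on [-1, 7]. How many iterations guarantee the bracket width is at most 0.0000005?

24

Width after n steps is 8/2^n. Need 2^n ≥ 8/0.0000005 = 16000000.
2^23 = 8388608 < 16000000 ≤ 2^24 = 16777216, so n = 24.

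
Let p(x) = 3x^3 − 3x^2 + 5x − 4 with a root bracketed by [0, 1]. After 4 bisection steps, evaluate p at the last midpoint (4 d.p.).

-0.3088

midpoint 0.5: p = -1.875 < 0 → [0.5, 1]
midpoint 0.75: p = -0.671875 < 0 → [0.75, 1]
midpoint 0.875: p = 0.087891 > 0 → [0.75, 0.875]
midpoint 0.8125: p = -0.3088 < 0 → [0.8125, 0.875]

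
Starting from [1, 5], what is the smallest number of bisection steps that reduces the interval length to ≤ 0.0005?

Width after n steps is 4/2^n. Need 2^n ≥ 4/0.0005 = 8000.
2^12 = 4096 < 8000 ≤ 2^13 = 8192, so n = 13.

13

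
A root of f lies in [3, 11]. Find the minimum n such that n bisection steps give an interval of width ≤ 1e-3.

Width after n steps is 8/2^n. Need 2^n ≥ 8/1e-3 = 8000.
2^12 = 4096 < 8000 ≤ 2^13 = 8192, so n = 13.

13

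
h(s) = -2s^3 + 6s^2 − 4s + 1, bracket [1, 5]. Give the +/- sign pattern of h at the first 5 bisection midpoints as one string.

h(3) = -11 < 0, so the root lies in [1, 3]
h(2) = 1 > 0, so the root lies in [2, 3]
h(2.5) = -2.75 < 0, so the root lies in [2, 2.5]
h(2.25) = -0.4062 < 0, so the root lies in [2, 2.25]
h(2.125) = 0.4023 > 0, so the root lies in [2.125, 2.25]

-+--+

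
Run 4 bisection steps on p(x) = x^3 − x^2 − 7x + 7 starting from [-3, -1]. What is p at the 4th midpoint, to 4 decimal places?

m = -2, p(m) = 9 (+); new bracket [-3, -2]
m = -2.5, p(m) = 2.625 (+); new bracket [-3, -2.5]
m = -2.75, p(m) = -2.109375 (−); new bracket [-2.75, -2.5]
m = -2.625, p(m) = 0.3965 (+); new bracket [-2.75, -2.625]

0.3965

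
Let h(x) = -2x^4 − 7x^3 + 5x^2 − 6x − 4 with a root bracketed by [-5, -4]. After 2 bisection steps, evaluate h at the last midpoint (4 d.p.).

h(-4.5) = -58 < 0, so the root lies in [-4.5, -4]
h(-4.25) = -3.335938 < 0, so the root lies in [-4.25, -4]

-3.3359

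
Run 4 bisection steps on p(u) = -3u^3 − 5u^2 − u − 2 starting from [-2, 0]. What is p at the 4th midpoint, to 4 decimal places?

midpoint -1: p = -3 < 0 → [-2, -1]
midpoint -1.5: p = -1.625 < 0 → [-2, -1.5]
midpoint -1.75: p = 0.515625 > 0 → [-1.75, -1.5]
midpoint -1.625: p = -0.7051 < 0 → [-1.75, -1.625]

-0.7051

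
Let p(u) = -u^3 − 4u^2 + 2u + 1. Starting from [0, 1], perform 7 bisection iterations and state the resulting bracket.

midpoint 0.5: p = 0.875 > 0 → [0.5, 1]
midpoint 0.75: p = -0.171875 < 0 → [0.5, 0.75]
midpoint 0.625: p = 0.443359 > 0 → [0.625, 0.75]
midpoint 0.6875: p = 0.1594 > 0 → [0.6875, 0.75]
midpoint 0.71875: p = -0.0002 < 0 → [0.6875, 0.71875]
midpoint 0.703125: p = 0.0811 > 0 → [0.703125, 0.71875]
midpoint 0.7109375: p = 0.0408 > 0 → [0.7109375, 0.71875]

[0.7109375, 0.71875]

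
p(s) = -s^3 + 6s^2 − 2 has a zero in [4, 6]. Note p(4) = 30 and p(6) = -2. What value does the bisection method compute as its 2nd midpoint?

midpoint 5: p = 23 > 0 → [5, 6]
midpoint 5.5: p = 13.125 > 0 → [5.5, 6]

5.5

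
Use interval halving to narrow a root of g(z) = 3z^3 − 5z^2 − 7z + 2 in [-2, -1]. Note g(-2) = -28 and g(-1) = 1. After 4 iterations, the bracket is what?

z = -1.5 gives g = -8.875, negative; keep [-1.5, -1]
z = -1.25 gives g = -2.921875, negative; keep [-1.25, -1]
z = -1.125 gives g = -0.724609, negative; keep [-1.125, -1]
z = -1.0625 gives g = 0.1946, positive; keep [-1.125, -1.0625]

[-1.125, -1.0625]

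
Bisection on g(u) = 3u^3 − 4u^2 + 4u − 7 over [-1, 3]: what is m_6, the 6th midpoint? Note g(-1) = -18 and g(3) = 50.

1.4375

midpoint 1: g = -4 < 0 → [1, 3]
midpoint 2: g = 9 > 0 → [1, 2]
midpoint 1.5: g = 0.125 > 0 → [1, 1.5]
midpoint 1.25: g = -2.3906 < 0 → [1.25, 1.5]
midpoint 1.375: g = -1.2637 < 0 → [1.375, 1.5]
midpoint 1.4375: g = -0.6042 < 0 → [1.4375, 1.5]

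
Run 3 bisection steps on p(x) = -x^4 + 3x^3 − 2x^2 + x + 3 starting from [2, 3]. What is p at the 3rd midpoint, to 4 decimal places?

-1.3733

x = 2.5 gives p = 0.8125, positive; keep [2.5, 3]
x = 2.75 gives p = -4.175781, negative; keep [2.5, 2.75]
x = 2.625 gives p = -1.373291, negative; keep [2.5, 2.625]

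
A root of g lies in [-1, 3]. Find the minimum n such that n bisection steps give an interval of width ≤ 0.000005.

20

Width after n steps is 4/2^n. Need 2^n ≥ 4/0.000005 = 800000.
2^19 = 524288 < 800000 ≤ 2^20 = 1048576, so n = 20.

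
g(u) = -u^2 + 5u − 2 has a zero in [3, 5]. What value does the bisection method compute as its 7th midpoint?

4.546875

g(4) = 2 > 0, so the root lies in [4, 5]
g(4.5) = 0.25 > 0, so the root lies in [4.5, 5]
g(4.75) = -0.8125 < 0, so the root lies in [4.5, 4.75]
g(4.625) = -0.2656 < 0, so the root lies in [4.5, 4.625]
g(4.5625) = -0.0039 < 0, so the root lies in [4.5, 4.5625]
g(4.53125) = 0.124 > 0, so the root lies in [4.53125, 4.5625]
g(4.546875) = 0.0603 > 0, so the root lies in [4.546875, 4.5625]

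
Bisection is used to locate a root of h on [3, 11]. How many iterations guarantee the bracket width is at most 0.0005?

14

Width after n steps is 8/2^n. Need 2^n ≥ 8/0.0005 = 16000.
2^13 = 8192 < 16000 ≤ 2^14 = 16384, so n = 14.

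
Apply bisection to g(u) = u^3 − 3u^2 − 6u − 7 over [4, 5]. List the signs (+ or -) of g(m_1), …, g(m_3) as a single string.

-++

u = 4.5 gives g = -3.625, negative; keep [4.5, 5]
u = 4.75 gives g = 3.984375, positive; keep [4.5, 4.75]
u = 4.625 gives g = 0.009766, positive; keep [4.5, 4.625]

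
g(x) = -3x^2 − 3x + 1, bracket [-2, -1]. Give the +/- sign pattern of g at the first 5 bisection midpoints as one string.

-+---

g(-1.5) = -1.25 < 0, so the root lies in [-1.5, -1]
g(-1.25) = 0.0625 > 0, so the root lies in [-1.5, -1.25]
g(-1.375) = -0.546875 < 0, so the root lies in [-1.375, -1.25]
g(-1.3125) = -0.2305 < 0, so the root lies in [-1.3125, -1.25]
g(-1.28125) = -0.0811 < 0, so the root lies in [-1.28125, -1.25]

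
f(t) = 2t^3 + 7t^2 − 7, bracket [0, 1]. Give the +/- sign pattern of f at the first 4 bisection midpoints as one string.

midpoint 0.5: f = -5 < 0 → [0.5, 1]
midpoint 0.75: f = -2.21875 < 0 → [0.75, 1]
midpoint 0.875: f = -0.300781 < 0 → [0.875, 1]
midpoint 0.9375: f = 0.8003 > 0 → [0.875, 0.9375]

---+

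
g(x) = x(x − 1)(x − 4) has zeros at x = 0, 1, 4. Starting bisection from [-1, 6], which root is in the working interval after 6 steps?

4

midpoint 2.5: g = -5.625 < 0 → [2.5, 6]
midpoint 4.25: g = 3.453125 > 0 → [2.5, 4.25]
midpoint 3.375: g = -5.009766 < 0 → [3.375, 4.25]
midpoint 3.8125: g = -2.0105 < 0 → [3.8125, 4.25]
midpoint 4.03125: g = 0.3819 > 0 → [3.8125, 4.03125]
midpoint 3.921875: g = -0.8953 < 0 → [3.921875, 4.03125]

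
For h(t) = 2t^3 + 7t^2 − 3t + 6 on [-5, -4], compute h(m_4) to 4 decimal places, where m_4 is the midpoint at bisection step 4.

h(-4.5) = -21 < 0, so the root lies in [-4.5, -4]
h(-4.25) = -8.34375 < 0, so the root lies in [-4.25, -4]
h(-4.125) = -2.894531 < 0, so the root lies in [-4.125, -4]
h(-4.0625) = -0.3794 < 0, so the root lies in [-4.0625, -4]

-0.3794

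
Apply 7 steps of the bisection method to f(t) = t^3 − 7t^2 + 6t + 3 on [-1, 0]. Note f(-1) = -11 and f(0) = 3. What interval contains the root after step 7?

midpoint -0.5: f = -1.875 < 0 → [-0.5, 0]
midpoint -0.25: f = 1.046875 > 0 → [-0.5, -0.25]
midpoint -0.375: f = -0.287109 < 0 → [-0.375, -0.25]
midpoint -0.3125: f = 0.4109 > 0 → [-0.375, -0.3125]
midpoint -0.34375: f = 0.0697 > 0 → [-0.375, -0.34375]
midpoint -0.359375: f = -0.1067 < 0 → [-0.359375, -0.34375]
midpoint -0.3515625: f = -0.018 < 0 → [-0.3515625, -0.34375]

[-0.3515625, -0.34375]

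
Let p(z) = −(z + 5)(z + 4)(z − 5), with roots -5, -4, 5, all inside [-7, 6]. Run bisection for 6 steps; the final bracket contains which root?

5

z = -0.5 gives p = 86.625, positive; keep [-0.5, 6]
z = 2.75 gives p = 117.703125, positive; keep [2.75, 6]
z = 4.375 gives p = 49.072266, positive; keep [4.375, 6]
z = 5.1875 gives p = -17.5496, negative; keep [4.375, 5.1875]
z = 4.78125 gives p = 18.7888, positive; keep [4.78125, 5.1875]
z = 4.984375 gives p = 1.4016, positive; keep [4.984375, 5.1875]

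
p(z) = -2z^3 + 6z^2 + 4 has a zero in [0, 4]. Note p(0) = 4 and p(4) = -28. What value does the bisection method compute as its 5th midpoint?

midpoint 2: p = 12 > 0 → [2, 4]
midpoint 3: p = 4 > 0 → [3, 4]
midpoint 3.5: p = -8.25 < 0 → [3, 3.5]
midpoint 3.25: p = -1.2812 < 0 → [3, 3.25]
midpoint 3.125: p = 1.5586 > 0 → [3.125, 3.25]

3.125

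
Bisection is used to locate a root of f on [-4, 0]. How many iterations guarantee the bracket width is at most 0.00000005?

27

Width after n steps is 4/2^n. Need 2^n ≥ 4/0.00000005 = 80000000.
2^26 = 67108864 < 80000000 ≤ 2^27 = 134217728, so n = 27.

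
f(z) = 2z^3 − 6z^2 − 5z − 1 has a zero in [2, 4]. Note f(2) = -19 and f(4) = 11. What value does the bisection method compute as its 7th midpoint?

3.703125

midpoint 3: f = -16 < 0 → [3, 4]
midpoint 3.5: f = -6.25 < 0 → [3.5, 4]
midpoint 3.75: f = 1.34375 > 0 → [3.5, 3.75]
midpoint 3.625: f = -2.6992 < 0 → [3.625, 3.75]
midpoint 3.6875: f = -0.7407 < 0 → [3.6875, 3.75]
midpoint 3.71875: f = 0.2856 > 0 → [3.6875, 3.71875]
midpoint 3.703125: f = -0.2315 < 0 → [3.703125, 3.71875]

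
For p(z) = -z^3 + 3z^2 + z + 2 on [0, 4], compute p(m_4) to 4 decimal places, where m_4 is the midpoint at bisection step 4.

2.6094

z = 2 gives p = 8, positive; keep [2, 4]
z = 3 gives p = 5, positive; keep [3, 4]
z = 3.5 gives p = -0.625, negative; keep [3, 3.5]
z = 3.25 gives p = 2.6094, positive; keep [3.25, 3.5]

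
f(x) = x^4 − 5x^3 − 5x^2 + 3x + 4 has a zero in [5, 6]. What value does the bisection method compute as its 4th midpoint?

5.8125

f(5.5) = -47.5625 < 0, so the root lies in [5.5, 6]
f(5.75) = -1.480469 < 0, so the root lies in [5.75, 6]
f(5.875) = 26.47876 > 0, so the root lies in [5.75, 5.875]
f(5.8125) = 12.0674 > 0, so the root lies in [5.75, 5.8125]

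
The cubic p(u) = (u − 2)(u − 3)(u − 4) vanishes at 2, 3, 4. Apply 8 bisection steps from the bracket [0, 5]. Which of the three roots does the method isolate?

midpoint 2.5: p = 0.375 > 0 → [0, 2.5]
midpoint 1.25: p = -3.609375 < 0 → [1.25, 2.5]
midpoint 1.875: p = -0.298828 < 0 → [1.875, 2.5]
midpoint 2.1875: p = 0.2761 > 0 → [1.875, 2.1875]
midpoint 2.03125: p = 0.0596 > 0 → [1.875, 2.03125]
midpoint 1.953125: p = -0.1004 < 0 → [1.953125, 2.03125]
midpoint 1.9921875: p = -0.0158 < 0 → [1.9921875, 2.03125]
midpoint 2.01171875: p = 0.023 > 0 → [1.9921875, 2.01171875]

2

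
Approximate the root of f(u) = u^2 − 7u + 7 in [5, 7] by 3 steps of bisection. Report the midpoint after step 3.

5.75

midpoint 6: f = 1 > 0 → [5, 6]
midpoint 5.5: f = -1.25 < 0 → [5.5, 6]
midpoint 5.75: f = -0.1875 < 0 → [5.75, 6]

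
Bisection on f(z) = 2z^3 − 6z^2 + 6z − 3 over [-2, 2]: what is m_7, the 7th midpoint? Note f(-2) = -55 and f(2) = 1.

f(0) = -3 < 0, so the root lies in [0, 2]
f(1) = -1 < 0, so the root lies in [1, 2]
f(1.5) = -0.75 < 0, so the root lies in [1.5, 2]
f(1.75) = -0.1562 < 0, so the root lies in [1.75, 2]
f(1.875) = 0.3398 > 0, so the root lies in [1.75, 1.875]
f(1.8125) = 0.0728 > 0, so the root lies in [1.75, 1.8125]
f(1.78125) = -0.0463 < 0, so the root lies in [1.78125, 1.8125]

1.78125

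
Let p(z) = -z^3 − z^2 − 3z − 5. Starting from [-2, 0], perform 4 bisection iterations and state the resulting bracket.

[-1.5, -1.375]

p(-1) = -2 < 0, so the root lies in [-2, -1]
p(-1.5) = 0.625 > 0, so the root lies in [-1.5, -1]
p(-1.25) = -0.859375 < 0, so the root lies in [-1.5, -1.25]
p(-1.375) = -0.166 < 0, so the root lies in [-1.5, -1.375]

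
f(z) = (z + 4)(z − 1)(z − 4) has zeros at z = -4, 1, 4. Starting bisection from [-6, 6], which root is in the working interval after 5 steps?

-4

z = 0 gives f = 16, positive; keep [-6, 0]
z = -3 gives f = 28, positive; keep [-6, -3]
z = -4.5 gives f = -23.375, negative; keep [-4.5, -3]
z = -3.75 gives f = 9.2031, positive; keep [-4.5, -3.75]
z = -4.125 gives f = -5.2051, negative; keep [-4.125, -3.75]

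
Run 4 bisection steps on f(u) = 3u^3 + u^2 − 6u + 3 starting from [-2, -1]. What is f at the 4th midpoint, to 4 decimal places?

u = -1.5 gives f = 4.125, positive; keep [-2, -1.5]
u = -1.75 gives f = 0.484375, positive; keep [-2, -1.75]
u = -1.875 gives f = -2.009766, negative; keep [-1.875, -1.75]
u = -1.8125 gives f = -0.7029, negative; keep [-1.8125, -1.75]

-0.7029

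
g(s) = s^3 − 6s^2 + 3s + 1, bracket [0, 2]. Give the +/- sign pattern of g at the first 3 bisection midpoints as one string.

m = 1, g(m) = -1 (−); new bracket [0, 1]
m = 0.5, g(m) = 1.125 (+); new bracket [0.5, 1]
m = 0.75, g(m) = 0.296875 (+); new bracket [0.75, 1]

-++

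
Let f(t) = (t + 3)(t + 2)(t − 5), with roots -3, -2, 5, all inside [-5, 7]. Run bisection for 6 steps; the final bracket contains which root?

m = 1, f(m) = -48 (−); new bracket [1, 7]
m = 4, f(m) = -42 (−); new bracket [4, 7]
m = 5.5, f(m) = 31.875 (+); new bracket [4, 5.5]
m = 4.75, f(m) = -13.0781 (−); new bracket [4.75, 5.5]
m = 5.125, f(m) = 7.2363 (+); new bracket [4.75, 5.125]
m = 4.9375, f(m) = -3.4417 (−); new bracket [4.9375, 5.125]

5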